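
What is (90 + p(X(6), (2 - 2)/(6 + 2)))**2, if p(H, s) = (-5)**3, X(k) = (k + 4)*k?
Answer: 1225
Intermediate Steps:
X(k) = k*(4 + k) (X(k) = (4 + k)*k = k*(4 + k))
p(H, s) = -125
(90 + p(X(6), (2 - 2)/(6 + 2)))**2 = (90 - 125)**2 = (-35)**2 = 1225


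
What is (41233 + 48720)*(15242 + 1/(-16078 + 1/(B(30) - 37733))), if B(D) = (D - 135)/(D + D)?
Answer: 3327293418090158129/2426797246 ≈ 1.3711e+9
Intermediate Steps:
B(D) = (-135 + D)/(2*D) (B(D) = (-135 + D)/((2*D)) = (-135 + D)*(1/(2*D)) = (-135 + D)/(2*D))
(41233 + 48720)*(15242 + 1/(-16078 + 1/(B(30) - 37733))) = (41233 + 48720)*(15242 + 1/(-16078 + 1/((1/2)*(-135 + 30)/30 - 37733))) = 89953*(15242 + 1/(-16078 + 1/((1/2)*(1/30)*(-105) - 37733))) = 89953*(15242 + 1/(-16078 + 1/(-7/4 - 37733))) = 89953*(15242 + 1/(-16078 + 1/(-150939/4))) = 89953*(15242 + 1/(-16078 - 4/150939)) = 89953*(15242 + 1/(-2426797246/150939)) = 89953*(15242 - 150939/2426797246) = 89953*(36989243472593/2426797246) = 3327293418090158129/2426797246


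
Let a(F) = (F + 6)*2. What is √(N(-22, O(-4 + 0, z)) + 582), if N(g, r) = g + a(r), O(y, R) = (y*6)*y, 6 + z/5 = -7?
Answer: 2*√191 ≈ 27.641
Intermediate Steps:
a(F) = 12 + 2*F (a(F) = (6 + F)*2 = 12 + 2*F)
z = -65 (z = -30 + 5*(-7) = -30 - 35 = -65)
O(y, R) = 6*y² (O(y, R) = (6*y)*y = 6*y²)
N(g, r) = 12 + g + 2*r (N(g, r) = g + (12 + 2*r) = 12 + g + 2*r)
√(N(-22, O(-4 + 0, z)) + 582) = √((12 - 22 + 2*(6*(-4 + 0)²)) + 582) = √((12 - 22 + 2*(6*(-4)²)) + 582) = √((12 - 22 + 2*(6*16)) + 582) = √((12 - 22 + 2*96) + 582) = √((12 - 22 + 192) + 582) = √(182 + 582) = √764 = 2*√191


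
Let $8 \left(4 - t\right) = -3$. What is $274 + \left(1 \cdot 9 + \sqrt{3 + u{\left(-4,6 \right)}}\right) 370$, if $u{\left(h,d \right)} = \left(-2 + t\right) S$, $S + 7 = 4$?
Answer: $3604 + \frac{185 i \sqrt{66}}{2} \approx 3604.0 + 751.47 i$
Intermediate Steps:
$S = -3$ ($S = -7 + 4 = -3$)
$t = \frac{35}{8}$ ($t = 4 - - \frac{3}{8} = 4 + \frac{3}{8} = \frac{35}{8} \approx 4.375$)
$u{\left(h,d \right)} = - \frac{57}{8}$ ($u{\left(h,d \right)} = \left(-2 + \frac{35}{8}\right) \left(-3\right) = \frac{19}{8} \left(-3\right) = - \frac{57}{8}$)
$274 + \left(1 \cdot 9 + \sqrt{3 + u{\left(-4,6 \right)}}\right) 370 = 274 + \left(1 \cdot 9 + \sqrt{3 - \frac{57}{8}}\right) 370 = 274 + \left(9 + \sqrt{- \frac{33}{8}}\right) 370 = 274 + \left(9 + \frac{i \sqrt{66}}{4}\right) 370 = 274 + \left(3330 + \frac{185 i \sqrt{66}}{2}\right) = 3604 + \frac{185 i \sqrt{66}}{2}$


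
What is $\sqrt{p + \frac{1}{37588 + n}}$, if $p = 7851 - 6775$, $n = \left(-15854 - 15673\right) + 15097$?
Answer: $\frac{\sqrt{481683218422}}{21158} \approx 32.802$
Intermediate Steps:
$n = -16430$ ($n = -31527 + 15097 = -16430$)
$p = 1076$ ($p = 7851 - 6775 = 1076$)
$\sqrt{p + \frac{1}{37588 + n}} = \sqrt{1076 + \frac{1}{37588 - 16430}} = \sqrt{1076 + \frac{1}{21158}} = \sqrt{\frac{22766009}{21158}} = \frac{\sqrt{481683218422}}{21158}$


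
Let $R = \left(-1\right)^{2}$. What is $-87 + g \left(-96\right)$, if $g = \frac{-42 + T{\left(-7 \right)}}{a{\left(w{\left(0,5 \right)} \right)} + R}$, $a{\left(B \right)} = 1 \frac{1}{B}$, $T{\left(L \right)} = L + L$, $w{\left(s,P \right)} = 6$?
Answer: $4521$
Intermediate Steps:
$R = 1$
$T{\left(L \right)} = 2 L$
$a{\left(B \right)} = \frac{1}{B}$
$g = -48$ ($g = \frac{-42 + 2 \left(-7\right)}{\frac{1}{6} + 1} = \frac{-42 - 14}{\frac{1}{6} + 1} = - \frac{56}{\frac{7}{6}} = \left(-56\right) \frac{6}{7} = -48$)
$-87 + g \left(-96\right) = -87 - -4608 = -87 + 4608 = 4521$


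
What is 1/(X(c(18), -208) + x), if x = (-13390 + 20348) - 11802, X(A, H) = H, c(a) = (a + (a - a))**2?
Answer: -1/5052 ≈ -0.00019794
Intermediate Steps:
c(a) = a**2 (c(a) = (a + 0)**2 = a**2)
x = -4844 (x = 6958 - 11802 = -4844)
1/(X(c(18), -208) + x) = 1/(-208 - 4844) = 1/(-5052) = -1/5052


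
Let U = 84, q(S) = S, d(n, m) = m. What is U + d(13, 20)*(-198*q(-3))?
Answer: 11964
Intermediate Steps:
U + d(13, 20)*(-198*q(-3)) = 84 + 20*(-198*(-3)) = 84 + 20*594 = 84 + 11880 = 11964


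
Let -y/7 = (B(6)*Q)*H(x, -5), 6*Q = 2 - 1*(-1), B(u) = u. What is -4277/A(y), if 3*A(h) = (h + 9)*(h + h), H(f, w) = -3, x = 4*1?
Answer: -611/432 ≈ -1.4144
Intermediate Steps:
Q = ½ (Q = (2 - 1*(-1))/6 = (2 + 1)/6 = (⅙)*3 = ½ ≈ 0.50000)
x = 4
y = 63 (y = -7*6*(½)*(-3) = -21*(-3) = -7*(-9) = 63)
A(h) = 2*h*(9 + h)/3 (A(h) = ((h + 9)*(h + h))/3 = ((9 + h)*(2*h))/3 = (2*h*(9 + h))/3 = 2*h*(9 + h)/3)
-4277/A(y) = -4277*1/(42*(9 + 63)) = -4277/((⅔)*63*72) = -4277/3024 = -4277*1/3024 = -611/432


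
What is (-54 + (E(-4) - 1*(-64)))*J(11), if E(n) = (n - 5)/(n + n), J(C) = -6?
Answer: -267/4 ≈ -66.750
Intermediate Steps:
E(n) = (-5 + n)/(2*n) (E(n) = (-5 + n)/((2*n)) = (-5 + n)*(1/(2*n)) = (-5 + n)/(2*n))
(-54 + (E(-4) - 1*(-64)))*J(11) = (-54 + ((½)*(-5 - 4)/(-4) - 1*(-64)))*(-6) = (-54 + ((½)*(-¼)*(-9) + 64))*(-6) = (-54 + (9/8 + 64))*(-6) = (-54 + 521/8)*(-6) = (89/8)*(-6) = -267/4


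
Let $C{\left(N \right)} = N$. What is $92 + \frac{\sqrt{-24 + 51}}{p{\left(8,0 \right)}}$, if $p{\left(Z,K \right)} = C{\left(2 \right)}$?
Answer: $92 + \frac{3 \sqrt{3}}{2} \approx 94.598$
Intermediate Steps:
$p{\left(Z,K \right)} = 2$
$92 + \frac{\sqrt{-24 + 51}}{p{\left(8,0 \right)}} = 92 + \frac{\sqrt{-24 + 51}}{2} = 92 + \frac{\sqrt{27}}{2} = 92 + \frac{3 \sqrt{3}}{2}$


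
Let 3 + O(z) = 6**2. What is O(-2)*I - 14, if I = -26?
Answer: -872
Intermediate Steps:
O(z) = 33 (O(z) = -3 + 6**2 = -3 + 36 = 33)
O(-2)*I - 14 = 33*(-26) - 14 = -858 - 14 = -872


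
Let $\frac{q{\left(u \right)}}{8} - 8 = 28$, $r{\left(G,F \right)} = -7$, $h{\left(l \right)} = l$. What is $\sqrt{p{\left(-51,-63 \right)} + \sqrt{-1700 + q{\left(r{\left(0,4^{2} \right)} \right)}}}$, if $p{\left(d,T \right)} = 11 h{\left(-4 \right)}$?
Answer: $\sqrt{-44 + 2 i \sqrt{353}} \approx 2.6327 + 7.1366 i$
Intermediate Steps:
$q{\left(u \right)} = 288$ ($q{\left(u \right)} = 64 + 8 \cdot 28 = 64 + 224 = 288$)
$p{\left(d,T \right)} = -44$ ($p{\left(d,T \right)} = 11 \left(-4\right) = -44$)
$\sqrt{p{\left(-51,-63 \right)} + \sqrt{-1700 + q{\left(r{\left(0,4^{2} \right)} \right)}}} = \sqrt{-44 + \sqrt{-1700 + 288}} = \sqrt{-44 + \sqrt{-1412}} = \sqrt{-44 + 2 i \sqrt{353}}$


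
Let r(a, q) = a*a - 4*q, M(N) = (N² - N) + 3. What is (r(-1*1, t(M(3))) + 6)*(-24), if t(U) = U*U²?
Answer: 69816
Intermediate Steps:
M(N) = 3 + N² - N
t(U) = U³
r(a, q) = a² - 4*q
(r(-1*1, t(M(3))) + 6)*(-24) = (((-1*1)² - 4*(3 + 3² - 1*3)³) + 6)*(-24) = (((-1)² - 4*(3 + 9 - 3)³) + 6)*(-24) = ((1 - 4*9³) + 6)*(-24) = ((1 - 4*729) + 6)*(-24) = ((1 - 2916) + 6)*(-24) = (-2915 + 6)*(-24) = -2909*(-24) = 69816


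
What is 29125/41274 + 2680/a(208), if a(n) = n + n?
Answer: 7670645/1073124 ≈ 7.1480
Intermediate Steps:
a(n) = 2*n
29125/41274 + 2680/a(208) = 29125/41274 + 2680/((2*208)) = 29125*(1/41274) + 2680/416 = 29125/41274 + 2680*(1/416) = 29125/41274 + 335/52 = 7670645/1073124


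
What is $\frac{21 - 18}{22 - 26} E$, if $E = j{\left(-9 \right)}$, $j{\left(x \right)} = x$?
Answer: $\frac{27}{4} \approx 6.75$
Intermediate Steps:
$E = -9$
$\frac{21 - 18}{22 - 26} E = \frac{21 - 18}{22 - 26} \left(-9\right) = \frac{3}{-4} \left(-9\right) = 3 \left(- \frac{1}{4}\right) \left(-9\right) = \left(- \frac{3}{4}\right) \left(-9\right) = \frac{27}{4}$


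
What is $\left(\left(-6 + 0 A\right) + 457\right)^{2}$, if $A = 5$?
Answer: $203401$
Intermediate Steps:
$\left(\left(-6 + 0 A\right) + 457\right)^{2} = \left(\left(-6 + 0 \cdot 5\right) + 457\right)^{2} = \left(\left(-6 + 0\right) + 457\right)^{2} = \left(-6 + 457\right)^{2} = 451^{2} = 203401$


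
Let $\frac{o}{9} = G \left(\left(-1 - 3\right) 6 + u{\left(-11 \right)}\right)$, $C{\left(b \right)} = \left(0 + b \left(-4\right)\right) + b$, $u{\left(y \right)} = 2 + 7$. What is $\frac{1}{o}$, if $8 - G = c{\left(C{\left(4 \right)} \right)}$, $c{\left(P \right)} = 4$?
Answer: $- \frac{1}{540} \approx -0.0018519$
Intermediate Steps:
$u{\left(y \right)} = 9$
$C{\left(b \right)} = - 3 b$ ($C{\left(b \right)} = \left(0 - 4 b\right) + b = - 4 b + b = - 3 b$)
$G = 4$ ($G = 8 - 4 = 4$)
$o = -540$ ($o = 9 \cdot 4 \left(\left(-1 - 3\right) 6 + 9\right) = 9 \cdot 4 \left(\left(-4\right) 6 + 9\right) = 9 \cdot 4 \left(-24 + 9\right) = 9 \cdot 4 \left(-15\right) = 9 \left(-60\right) = -540$)
$\frac{1}{o} = \frac{1}{-540} = - \frac{1}{540}$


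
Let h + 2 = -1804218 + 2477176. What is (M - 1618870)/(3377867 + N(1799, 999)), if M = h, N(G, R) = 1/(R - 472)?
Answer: -249248339/890067955 ≈ -0.28003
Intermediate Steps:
h = 672956 (h = -2 + (-1804218 + 2477176) = -2 + 672958 = 672956)
N(G, R) = 1/(-472 + R)
M = 672956
(M - 1618870)/(3377867 + N(1799, 999)) = (672956 - 1618870)/(3377867 + 1/(-472 + 999)) = -945914/(3377867 + 1/527) = -945914/1780135910/527 = -945914*527/1780135910 = -249248339/890067955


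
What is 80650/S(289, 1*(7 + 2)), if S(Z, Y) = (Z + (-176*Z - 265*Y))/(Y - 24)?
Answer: 120975/5296 ≈ 22.843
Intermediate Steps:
S(Z, Y) = (-265*Y - 175*Z)/(-24 + Y) (S(Z, Y) = (Z + (-265*Y - 176*Z))/(-24 + Y) = (-265*Y - 175*Z)/(-24 + Y))
80650/S(289, 1*(7 + 2)) = 80650/((5*(-53*(7 + 2) - 35*289)/(-24 + 1*(7 + 2)))) = 80650/((5*(-53*9 - 10115)/(-24 + 1*9))) = 80650/((5*(-53*9 - 10115)/(-24 + 9))) = 80650/((5*(-477 - 10115)/(-15))) = 80650/((5*(-1/15)*(-10592))) = 80650/(10592/3) = 80650*(3/10592) = 120975/5296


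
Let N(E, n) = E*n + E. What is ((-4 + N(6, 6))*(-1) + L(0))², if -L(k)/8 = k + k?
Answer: 1444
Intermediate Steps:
L(k) = -16*k (L(k) = -8*(k + k) = -16*k)
N(E, n) = E + E*n
((-4 + N(6, 6))*(-1) + L(0))² = ((-4 + 6*(1 + 6))*(-1) - 16*0)² = ((-4 + 6*7)*(-1) + 0)² = ((-4 + 42)*(-1) + 0)² = (38*(-1) + 0)² = (-38 + 0)² = (-38)² = 1444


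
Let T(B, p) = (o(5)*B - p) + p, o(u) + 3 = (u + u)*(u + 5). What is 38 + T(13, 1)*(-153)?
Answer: -192895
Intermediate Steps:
o(u) = -3 + 2*u*(5 + u) (o(u) = -3 + (u + u)*(u + 5) = -3 + (2*u)*(5 + u) = -3 + 2*u*(5 + u))
T(B, p) = 97*B (T(B, p) = ((-3 + 2*5² + 10*5)*B - p) + p = ((-3 + 2*25 + 50)*B - p) + p = ((-3 + 50 + 50)*B - p) + p = (97*B - p) + p = (-p + 97*B) + p = 97*B)
38 + T(13, 1)*(-153) = 38 + (97*13)*(-153) = 38 + 1261*(-153) = 38 - 192933 = -192895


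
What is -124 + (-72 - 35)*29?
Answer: -3227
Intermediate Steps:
-124 + (-72 - 35)*29 = -124 - 107*29 = -124 - 3103 = -3227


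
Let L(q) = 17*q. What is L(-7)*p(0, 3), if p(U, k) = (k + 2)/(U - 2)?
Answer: 595/2 ≈ 297.50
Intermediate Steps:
p(U, k) = (2 + k)/(-2 + U)
L(-7)*p(0, 3) = (17*(-7))*((2 + 3)/(-2 + 0)) = -119*5/(-2) = -(-119)*5/2 = -119*(-5/2) = 595/2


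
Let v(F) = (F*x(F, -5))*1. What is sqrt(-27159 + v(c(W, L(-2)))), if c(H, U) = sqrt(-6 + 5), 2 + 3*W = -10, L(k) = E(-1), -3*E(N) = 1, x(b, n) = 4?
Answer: sqrt(-27159 + 4*I) ≈ 0.012 + 164.8*I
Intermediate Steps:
E(N) = -1/3 (E(N) = -1/3*1 = -1/3)
L(k) = -1/3
W = -4 (W = -2/3 + (1/3)*(-10) = -2/3 - 10/3 = -4)
c(H, U) = I (c(H, U) = sqrt(-1) = I)
v(F) = 4*F (v(F) = (F*4)*1 = (4*F)*1 = 4*F)
sqrt(-27159 + v(c(W, L(-2)))) = sqrt(-27159 + 4*I)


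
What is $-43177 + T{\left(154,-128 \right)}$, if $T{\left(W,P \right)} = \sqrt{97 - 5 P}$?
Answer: $-43177 + \sqrt{737} \approx -43150.0$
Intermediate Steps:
$-43177 + T{\left(154,-128 \right)} = -43177 + \sqrt{97 - -640} = -43177 + \sqrt{97 + 640} = -43177 + \sqrt{737}$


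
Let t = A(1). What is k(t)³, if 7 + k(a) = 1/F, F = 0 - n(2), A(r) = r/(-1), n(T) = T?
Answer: -3375/8 ≈ -421.88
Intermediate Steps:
A(r) = -r (A(r) = r*(-1) = -r)
t = -1 (t = -1*1 = -1)
F = -2 (F = 0 - 1*2 = 0 - 2 = -2)
k(a) = -15/2 (k(a) = -7 + 1/(-2) = -7 - ½ = -15/2)
k(t)³ = (-15/2)³ = -3375/8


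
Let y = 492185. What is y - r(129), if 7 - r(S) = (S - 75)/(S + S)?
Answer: 21163663/43 ≈ 4.9218e+5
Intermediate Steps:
r(S) = 7 - (-75 + S)/(2*S) (r(S) = 7 - (S - 75)/(S + S) = 7 - (-75 + S)/(2*S))
y - r(129) = 492185 - (75 + 13*129)/(2*129) = 492185 - (75 + 1677)/(2*129) = 492185 - 1752/(2*129) = 492185 - 1*292/43 = 492185 - 292/43 = 21163663/43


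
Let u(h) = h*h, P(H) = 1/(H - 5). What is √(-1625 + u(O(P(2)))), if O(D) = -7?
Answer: 2*I*√394 ≈ 39.699*I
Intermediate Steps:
P(H) = 1/(-5 + H)
u(h) = h²
√(-1625 + u(O(P(2)))) = √(-1625 + (-7)²) = √(-1625 + 49) = √(-1576) = 2*I*√394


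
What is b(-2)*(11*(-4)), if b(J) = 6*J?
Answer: 528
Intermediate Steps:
b(-2)*(11*(-4)) = (6*(-2))*(11*(-4)) = -12*(-44) = 528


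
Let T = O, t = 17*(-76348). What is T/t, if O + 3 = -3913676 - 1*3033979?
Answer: 3473829/648958 ≈ 5.3529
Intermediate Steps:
O = -6947658 (O = -3 + (-3913676 - 1*3033979) = -3 + (-3913676 - 3033979) = -3 - 6947655 = -6947658)
t = -1297916
T = -6947658
T/t = -6947658/(-1297916) = -6947658*(-1/1297916) = 3473829/648958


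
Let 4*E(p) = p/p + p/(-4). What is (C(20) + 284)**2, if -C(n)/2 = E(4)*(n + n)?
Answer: 80656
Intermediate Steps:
E(p) = 1/4 - p/16 (E(p) = (p/p + p/(-4))/4 = (1 + p*(-1/4))/4 = (1 - p/4)/4 = 1/4 - p/16)
C(n) = 0 (C(n) = -2*(1/4 - 1/16*4)*(n + n) = -2*(1/4 - 1/4)*2*n = -0*2*n = -2*0 = 0)
(C(20) + 284)**2 = (0 + 284)**2 = 284**2 = 80656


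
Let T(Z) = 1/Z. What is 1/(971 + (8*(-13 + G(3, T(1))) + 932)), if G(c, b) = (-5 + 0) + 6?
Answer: 1/1807 ≈ 0.00055340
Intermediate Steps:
T(Z) = 1/Z
G(c, b) = 1 (G(c, b) = -5 + 6 = 1)
1/(971 + (8*(-13 + G(3, T(1))) + 932)) = 1/(971 + (8*(-13 + 1) + 932)) = 1/(971 + (8*(-12) + 932)) = 1/(971 + (-96 + 932)) = 1/(971 + 836) = 1/1807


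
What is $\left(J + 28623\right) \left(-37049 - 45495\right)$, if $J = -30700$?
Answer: $171443888$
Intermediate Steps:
$\left(J + 28623\right) \left(-37049 - 45495\right) = \left(-30700 + 28623\right) \left(-37049 - 45495\right) = \left(-2077\right) \left(-82544\right) = 171443888$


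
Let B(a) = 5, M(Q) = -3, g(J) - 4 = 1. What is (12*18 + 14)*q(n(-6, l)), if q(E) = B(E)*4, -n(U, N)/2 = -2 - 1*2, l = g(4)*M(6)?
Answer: 4600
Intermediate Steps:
g(J) = 5 (g(J) = 4 + 1 = 5)
l = -15 (l = 5*(-3) = -15)
n(U, N) = 8 (n(U, N) = -2*(-2 - 1*2) = -2*(-2 - 2) = -2*(-4) = 8)
q(E) = 20 (q(E) = 5*4 = 20)
(12*18 + 14)*q(n(-6, l)) = (12*18 + 14)*20 = (216 + 14)*20 = 230*20 = 4600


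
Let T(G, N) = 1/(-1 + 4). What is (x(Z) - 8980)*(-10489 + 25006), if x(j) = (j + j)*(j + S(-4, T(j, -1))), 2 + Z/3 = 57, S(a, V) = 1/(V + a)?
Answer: 658781460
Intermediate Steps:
T(G, N) = ⅓ (T(G, N) = 1/3 = ⅓)
Z = 165 (Z = -6 + 3*57 = -6 + 171 = 165)
x(j) = 2*j*(-3/11 + j) (x(j) = (j + j)*(j + 1/(⅓ - 4)) = (2*j)*(j + 1/(-11/3)) = (2*j)*(j - 3/11) = (2*j)*(-3/11 + j) = 2*j*(-3/11 + j))
(x(Z) - 8980)*(-10489 + 25006) = ((2/11)*165*(-3 + 11*165) - 8980)*(-10489 + 25006) = ((2/11)*165*(-3 + 1815) - 8980)*14517 = ((2/11)*165*1812 - 8980)*14517 = (54360 - 8980)*14517 = 45380*14517 = 658781460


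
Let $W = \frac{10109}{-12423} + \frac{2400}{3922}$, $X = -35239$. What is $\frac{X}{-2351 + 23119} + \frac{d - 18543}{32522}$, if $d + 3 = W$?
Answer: $- \frac{18651291878144845}{8227085369077344} \approx -2.2671$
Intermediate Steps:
$W = - \frac{4916149}{24361503}$ ($W = 10109 \left(- \frac{1}{12423}\right) + 2400 \cdot \frac{1}{3922} = - \frac{10109}{12423} + \frac{1200}{1961} = - \frac{4916149}{24361503} \approx -0.2018$)
$d = - \frac{78000658}{24361503}$ ($d = -3 - \frac{4916149}{24361503} = - \frac{78000658}{24361503} \approx -3.2018$)
$\frac{X}{-2351 + 23119} + \frac{d - 18543}{32522} = - \frac{35239}{-2351 + 23119} + \frac{- \frac{78000658}{24361503} - 18543}{32522} = - \frac{35239}{20768} - \frac{451813350787}{792284800566} = - \frac{18651291878144845}{8227085369077344}$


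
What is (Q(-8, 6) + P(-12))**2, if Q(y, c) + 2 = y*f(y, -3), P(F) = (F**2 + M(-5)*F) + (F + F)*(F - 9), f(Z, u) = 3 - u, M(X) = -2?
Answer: 386884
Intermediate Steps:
P(F) = F**2 - 2*F + 2*F*(-9 + F) (P(F) = (F**2 - 2*F) + (F + F)*(F - 9) = (F**2 - 2*F) + (2*F)*(-9 + F) = (F**2 - 2*F) + 2*F*(-9 + F) = F**2 - 2*F + 2*F*(-9 + F))
Q(y, c) = -2 + 6*y (Q(y, c) = -2 + y*(3 - 1*(-3)) = -2 + y*(3 + 3) = -2 + y*6 = -2 + 6*y)
(Q(-8, 6) + P(-12))**2 = ((-2 + 6*(-8)) - 12*(-20 + 3*(-12)))**2 = ((-2 - 48) - 12*(-20 - 36))**2 = (-50 - 12*(-56))**2 = (-50 + 672)**2 = 622**2 = 386884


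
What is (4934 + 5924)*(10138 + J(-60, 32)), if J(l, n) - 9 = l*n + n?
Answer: 89676222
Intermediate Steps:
J(l, n) = 9 + n + l*n (J(l, n) = 9 + (l*n + n) = 9 + (n + l*n) = 9 + n + l*n)
(4934 + 5924)*(10138 + J(-60, 32)) = (4934 + 5924)*(10138 + (9 + 32 - 60*32)) = 10858*(10138 + (9 + 32 - 1920)) = 10858*(10138 - 1879) = 10858*8259 = 89676222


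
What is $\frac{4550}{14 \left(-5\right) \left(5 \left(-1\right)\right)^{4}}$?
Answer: $- \frac{13}{125} \approx -0.104$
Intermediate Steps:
$\frac{4550}{14 \left(-5\right) \left(5 \left(-1\right)\right)^{4}} = \frac{4550}{\left(-70\right) \left(-5\right)^{4}} = \frac{4550}{\left(-70\right) 625} = \frac{4550}{-43750} = 4550 \left(- \frac{1}{43750}\right) = - \frac{13}{125}$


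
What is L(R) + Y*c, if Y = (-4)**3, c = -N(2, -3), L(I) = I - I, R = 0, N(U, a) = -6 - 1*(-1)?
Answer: -320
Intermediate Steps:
N(U, a) = -5 (N(U, a) = -6 + 1 = -5)
L(I) = 0
c = 5 (c = -1*(-5) = 5)
Y = -64
L(R) + Y*c = 0 - 64*5 = 0 - 320 = -320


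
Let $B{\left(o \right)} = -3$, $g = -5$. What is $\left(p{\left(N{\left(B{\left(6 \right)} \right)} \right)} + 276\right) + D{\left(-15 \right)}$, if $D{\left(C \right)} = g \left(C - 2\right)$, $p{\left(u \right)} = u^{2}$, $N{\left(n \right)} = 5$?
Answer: $386$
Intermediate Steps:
$D{\left(C \right)} = 10 - 5 C$ ($D{\left(C \right)} = - 5 \left(C - 2\right) = - 5 \left(-2 + C\right) = 10 - 5 C$)
$\left(p{\left(N{\left(B{\left(6 \right)} \right)} \right)} + 276\right) + D{\left(-15 \right)} = \left(5^{2} + 276\right) + \left(10 - -75\right) = \left(25 + 276\right) + \left(10 + 75\right) = 301 + 85 = 386$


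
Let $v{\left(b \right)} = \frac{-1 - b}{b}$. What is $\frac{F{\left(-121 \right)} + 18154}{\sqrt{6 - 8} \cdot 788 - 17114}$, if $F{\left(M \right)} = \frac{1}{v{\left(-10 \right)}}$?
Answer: $- \frac{699004216}{661794489} - \frac{32185072 i \sqrt{2}}{661794489} \approx -1.0562 - 0.068777 i$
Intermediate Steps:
$v{\left(b \right)} = \frac{-1 - b}{b}$
$F{\left(M \right)} = - \frac{10}{9}$ ($F{\left(M \right)} = \frac{1}{\frac{1}{-10} \left(-1 - -10\right)} = \frac{1}{\left(- \frac{1}{10}\right) \left(-1 + 10\right)} = \frac{1}{\left(- \frac{1}{10}\right) 9} = \frac{1}{- \frac{9}{10}} = - \frac{10}{9}$)
$\frac{F{\left(-121 \right)} + 18154}{\sqrt{6 - 8} \cdot 788 - 17114} = \frac{- \frac{10}{9} + 18154}{\sqrt{6 - 8} \cdot 788 - 17114} = \frac{163376}{9 \left(\sqrt{-2} \cdot 788 - 17114\right)} = \frac{163376}{9 \left(i \sqrt{2} \cdot 788 - 17114\right)} = \frac{163376}{9 \left(788 i \sqrt{2} - 17114\right)} = \frac{163376}{9 \left(-17114 + 788 i \sqrt{2}\right)}$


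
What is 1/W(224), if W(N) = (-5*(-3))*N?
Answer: 1/3360 ≈ 0.00029762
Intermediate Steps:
W(N) = 15*N
1/W(224) = 1/(15*224) = 1/3360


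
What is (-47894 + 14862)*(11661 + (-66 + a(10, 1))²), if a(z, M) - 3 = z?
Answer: -477973040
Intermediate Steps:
a(z, M) = 3 + z
(-47894 + 14862)*(11661 + (-66 + a(10, 1))²) = (-47894 + 14862)*(11661 + (-66 + (3 + 10))²) = -33032*(11661 + (-66 + 13)²) = -33032*(11661 + (-53)²) = -33032*(11661 + 2809) = -33032*14470 = -477973040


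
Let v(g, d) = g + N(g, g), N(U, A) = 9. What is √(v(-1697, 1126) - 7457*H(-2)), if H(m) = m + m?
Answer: 2*√7035 ≈ 167.75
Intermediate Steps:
H(m) = 2*m
v(g, d) = 9 + g (v(g, d) = g + 9 = 9 + g)
√(v(-1697, 1126) - 7457*H(-2)) = √((9 - 1697) - 14914*(-2)) = √(-1688 - 7457*(-4)) = √(-1688 + 29828) = √28140 = 2*√7035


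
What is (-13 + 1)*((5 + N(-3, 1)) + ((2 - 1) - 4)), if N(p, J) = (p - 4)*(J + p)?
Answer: -192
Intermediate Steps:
N(p, J) = (-4 + p)*(J + p)
(-13 + 1)*((5 + N(-3, 1)) + ((2 - 1) - 4)) = (-13 + 1)*((5 + ((-3)² - 4*1 - 4*(-3) + 1*(-3))) + ((2 - 1) - 4)) = -12*((5 + (9 - 4 + 12 - 3)) + (1 - 4)) = -12*((5 + 14) - 3) = -12*(19 - 3) = -12*16 = -192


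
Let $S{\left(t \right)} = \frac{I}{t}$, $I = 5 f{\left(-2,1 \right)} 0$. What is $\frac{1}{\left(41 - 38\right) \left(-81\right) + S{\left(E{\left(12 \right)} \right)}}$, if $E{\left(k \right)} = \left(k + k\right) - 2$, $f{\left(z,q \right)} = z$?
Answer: $- \frac{1}{243} \approx -0.0041152$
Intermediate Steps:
$E{\left(k \right)} = -2 + 2 k$ ($E{\left(k \right)} = 2 k - 2 = -2 + 2 k$)
$I = 0$ ($I = 5 \left(-2\right) 0 = \left(-10\right) 0 = 0$)
$S{\left(t \right)} = 0$ ($S{\left(t \right)} = \frac{0}{t} = 0$)
$\frac{1}{\left(41 - 38\right) \left(-81\right) + S{\left(E{\left(12 \right)} \right)}} = \frac{1}{\left(41 - 38\right) \left(-81\right) + 0} = \frac{1}{3 \left(-81\right) + 0} = \frac{1}{-243 + 0} = \frac{1}{-243} = - \frac{1}{243}$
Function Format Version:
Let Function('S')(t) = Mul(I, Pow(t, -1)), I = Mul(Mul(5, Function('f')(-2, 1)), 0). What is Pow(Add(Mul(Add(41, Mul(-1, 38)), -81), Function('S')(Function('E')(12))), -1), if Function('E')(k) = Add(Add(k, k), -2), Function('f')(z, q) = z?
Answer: Rational(-1, 243) ≈ -0.0041152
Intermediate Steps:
Function('E')(k) = Add(-2, Mul(2, k)) (Function('E')(k) = Add(Mul(2, k), -2) = Add(-2, Mul(2, k)))
I = 0 (I = Mul(Mul(5, -2), 0) = Mul(-10, 0) = 0)
Function('S')(t) = 0 (Function('S')(t) = Mul(0, Pow(t, -1)) = 0)
Pow(Add(Mul(Add(41, Mul(-1, 38)), -81), Function('S')(Function('E')(12))), -1) = Pow(Add(Mul(Add(41, Mul(-1, 38)), -81), 0), -1) = Pow(Add(Mul(Add(41, -38), -81), 0), -1) = Pow(Add(Mul(3, -81), 0), -1) = Pow(Add(-243, 0), -1) = Pow(-243, -1) = Rational(-1, 243)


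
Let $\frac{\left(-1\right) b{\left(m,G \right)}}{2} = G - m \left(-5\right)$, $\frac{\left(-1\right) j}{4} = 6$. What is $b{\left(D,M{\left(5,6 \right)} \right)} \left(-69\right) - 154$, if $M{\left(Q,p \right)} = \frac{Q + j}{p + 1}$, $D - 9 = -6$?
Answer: $\frac{10790}{7} \approx 1541.4$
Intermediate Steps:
$D = 3$ ($D = 9 - 6 = 3$)
$j = -24$ ($j = \left(-4\right) 6 = -24$)
$M{\left(Q,p \right)} = \frac{-24 + Q}{1 + p}$ ($M{\left(Q,p \right)} = \frac{Q - 24}{p + 1} = \frac{-24 + Q}{1 + p}$)
$b{\left(m,G \right)} = - 10 m - 2 G$ ($b{\left(m,G \right)} = - 2 \left(G - m \left(-5\right)\right) = - 2 \left(G - - 5 m\right) = - 2 \left(G + 5 m\right) = - 10 m - 2 G$)
$b{\left(D,M{\left(5,6 \right)} \right)} \left(-69\right) - 154 = \left(\left(-10\right) 3 - 2 \frac{-24 + 5}{1 + 6}\right) \left(-69\right) - 154 = \left(-30 - 2 \cdot \frac{1}{7} \left(-19\right)\right) \left(-69\right) - 154 = \left(-30 - - \frac{38}{7}\right) \left(-69\right) - 154 = \left(-30 + \frac{38}{7}\right) \left(-69\right) - 154 = \left(- \frac{172}{7}\right) \left(-69\right) - 154 = \frac{11868}{7} - 154 = \frac{10790}{7}$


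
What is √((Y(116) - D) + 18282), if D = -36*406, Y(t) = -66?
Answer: 24*√57 ≈ 181.20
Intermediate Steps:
D = -14616
√((Y(116) - D) + 18282) = √((-66 - 1*(-14616)) + 18282) = √((-66 + 14616) + 18282) = √(14550 + 18282) = √32832 = 24*√57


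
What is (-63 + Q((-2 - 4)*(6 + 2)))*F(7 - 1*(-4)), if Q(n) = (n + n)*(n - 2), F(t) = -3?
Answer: -14211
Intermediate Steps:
Q(n) = 2*n*(-2 + n) (Q(n) = (2*n)*(-2 + n) = 2*n*(-2 + n))
(-63 + Q((-2 - 4)*(6 + 2)))*F(7 - 1*(-4)) = (-63 + 2*((-2 - 4)*(6 + 2))*(-2 + (-2 - 4)*(6 + 2)))*(-3) = (-63 + 2*(-6*8)*(-2 - 6*8))*(-3) = (-63 + 2*(-48)*(-2 - 48))*(-3) = (-63 + 2*(-48)*(-50))*(-3) = (-63 + 4800)*(-3) = 4737*(-3) = -14211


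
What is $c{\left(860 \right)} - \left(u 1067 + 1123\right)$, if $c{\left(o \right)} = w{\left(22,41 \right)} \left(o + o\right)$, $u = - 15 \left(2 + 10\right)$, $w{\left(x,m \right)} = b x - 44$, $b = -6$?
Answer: $-111783$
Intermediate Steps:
$w{\left(x,m \right)} = -44 - 6 x$ ($w{\left(x,m \right)} = - 6 x - 44 = -44 - 6 x$)
$u = -180$ ($u = \left(-15\right) 12 = -180$)
$c{\left(o \right)} = - 352 o$ ($c{\left(o \right)} = \left(-44 - 132\right) \left(o + o\right) = \left(-44 - 132\right) 2 o = - 176 \cdot 2 o = - 352 o$)
$c{\left(860 \right)} - \left(u 1067 + 1123\right) = \left(-352\right) 860 - \left(\left(-180\right) 1067 + 1123\right) = -302720 - \left(-192060 + 1123\right) = -302720 - -190937 = -302720 + 190937 = -111783$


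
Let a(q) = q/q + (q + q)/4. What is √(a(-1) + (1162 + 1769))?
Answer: √11726/2 ≈ 54.143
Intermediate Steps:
a(q) = 1 + q/2 (a(q) = 1 + (2*q)*(¼) = 1 + q/2)
√(a(-1) + (1162 + 1769)) = √((1 + (½)*(-1)) + (1162 + 1769)) = √((1 - ½) + 2931) = √(½ + 2931) = √(5863/2) = √11726/2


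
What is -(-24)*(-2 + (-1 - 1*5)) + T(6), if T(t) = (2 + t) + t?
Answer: -178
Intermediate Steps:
T(t) = 2 + 2*t
-(-24)*(-2 + (-1 - 1*5)) + T(6) = -(-24)*(-2 + (-1 - 1*5)) + (2 + 2*6) = -(-24)*(-2 + (-1 - 5)) + (2 + 12) = -(-24)*(-2 - 6) + 14 = -(-24)*(-8) + 14 = -6*32 + 14 = -192 + 14 = -178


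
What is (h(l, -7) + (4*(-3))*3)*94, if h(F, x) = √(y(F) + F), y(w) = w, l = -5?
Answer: -3384 + 94*I*√10 ≈ -3384.0 + 297.25*I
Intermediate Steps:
h(F, x) = √2*√F (h(F, x) = √(F + F) = √(2*F) = √2*√F)
(h(l, -7) + (4*(-3))*3)*94 = (√2*√(-5) + (4*(-3))*3)*94 = (√2*(I*√5) - 12*3)*94 = (I*√10 - 36)*94 = (-36 + I*√10)*94 = -3384 + 94*I*√10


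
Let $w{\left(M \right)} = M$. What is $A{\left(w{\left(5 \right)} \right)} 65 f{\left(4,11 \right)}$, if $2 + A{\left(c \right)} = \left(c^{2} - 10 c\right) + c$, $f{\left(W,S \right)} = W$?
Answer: $-5720$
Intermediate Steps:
$A{\left(c \right)} = -2 + c^{2} - 9 c$ ($A{\left(c \right)} = -2 + \left(\left(c^{2} - 10 c\right) + c\right) = -2 + \left(c^{2} - 9 c\right) = -2 + c^{2} - 9 c$)
$A{\left(w{\left(5 \right)} \right)} 65 f{\left(4,11 \right)} = \left(-2 + 5^{2} - 45\right) 65 \cdot 4 = \left(-2 + 25 - 45\right) 65 \cdot 4 = \left(-22\right) 65 \cdot 4 = \left(-1430\right) 4 = -5720$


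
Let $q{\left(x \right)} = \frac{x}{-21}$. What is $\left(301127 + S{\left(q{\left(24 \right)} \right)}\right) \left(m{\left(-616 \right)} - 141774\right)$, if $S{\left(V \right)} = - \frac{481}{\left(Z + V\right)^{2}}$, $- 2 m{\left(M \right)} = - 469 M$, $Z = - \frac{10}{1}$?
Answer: $- \frac{20168288684399}{234} \approx -8.6189 \cdot 10^{10}$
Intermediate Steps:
$q{\left(x \right)} = - \frac{x}{21}$ ($q{\left(x \right)} = x \left(- \frac{1}{21}\right) = - \frac{x}{21}$)
$Z = -10$ ($Z = \left(-10\right) 1 = -10$)
$m{\left(M \right)} = \frac{469 M}{2}$ ($m{\left(M \right)} = - \frac{\left(-469\right) M}{2} = \frac{469 M}{2}$)
$S{\left(V \right)} = - \frac{481}{\left(-10 + V\right)^{2}}$
$\left(301127 + S{\left(q{\left(24 \right)} \right)}\right) \left(m{\left(-616 \right)} - 141774\right) = \left(301127 - \frac{481}{\left(-10 - \frac{8}{7}\right)^{2}}\right) \left(\frac{469}{2} \left(-616\right) - 141774\right) = \left(301127 - \frac{481}{\left(-10 - \frac{8}{7}\right)^{2}}\right) \left(-144452 - 141774\right) = \left(301127 - \frac{481}{\frac{6084}{49}}\right) \left(-286226\right) = \left(301127 - \frac{1813}{468}\right) \left(-286226\right) = \frac{140925623}{468} \left(-286226\right) = - \frac{20168288684399}{234}$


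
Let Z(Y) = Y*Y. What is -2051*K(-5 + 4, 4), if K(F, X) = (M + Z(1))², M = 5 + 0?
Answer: -73836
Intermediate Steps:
Z(Y) = Y²
M = 5
K(F, X) = 36 (K(F, X) = (5 + 1²)² = (5 + 1)² = 6² = 36)
-2051*K(-5 + 4, 4) = -2051*36 = -73836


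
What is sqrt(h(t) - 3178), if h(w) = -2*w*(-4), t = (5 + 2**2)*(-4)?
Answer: I*sqrt(3466) ≈ 58.873*I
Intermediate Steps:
t = -36 (t = (5 + 4)*(-4) = 9*(-4) = -36)
h(w) = 8*w
sqrt(h(t) - 3178) = sqrt(8*(-36) - 3178) = sqrt(-288 - 3178) = sqrt(-3466) = I*sqrt(3466)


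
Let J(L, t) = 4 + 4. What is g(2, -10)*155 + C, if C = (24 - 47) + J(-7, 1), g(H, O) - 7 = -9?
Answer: -325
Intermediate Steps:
g(H, O) = -2 (g(H, O) = 7 - 9 = -2)
J(L, t) = 8
C = -15 (C = (24 - 47) + 8 = -23 + 8 = -15)
g(2, -10)*155 + C = -2*155 - 15 = -310 - 15 = -325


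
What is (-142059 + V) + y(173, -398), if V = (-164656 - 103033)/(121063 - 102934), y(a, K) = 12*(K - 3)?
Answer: -2662892048/18129 ≈ -1.4689e+5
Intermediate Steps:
y(a, K) = -36 + 12*K (y(a, K) = 12*(-3 + K) = -36 + 12*K)
V = -267689/18129 ≈ -14.766
(-142059 + V) + y(173, -398) = (-142059 - 267689/18129) + (-36 + 12*(-398)) = -2575655300/18129 + (-36 - 4776) = -2575655300/18129 - 4812 = -2662892048/18129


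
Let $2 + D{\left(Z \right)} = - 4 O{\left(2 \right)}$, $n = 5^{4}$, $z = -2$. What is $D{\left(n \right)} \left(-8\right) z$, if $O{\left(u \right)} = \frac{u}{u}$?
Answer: $-96$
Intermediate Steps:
$n = 625$
$O{\left(u \right)} = 1$
$D{\left(Z \right)} = -6$ ($D{\left(Z \right)} = -2 - 4 = -6$)
$D{\left(n \right)} \left(-8\right) z = \left(-6\right) \left(-8\right) \left(-2\right) = 48 \left(-2\right) = -96$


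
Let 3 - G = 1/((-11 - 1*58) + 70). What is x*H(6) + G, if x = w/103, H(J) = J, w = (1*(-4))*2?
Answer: 158/103 ≈ 1.5340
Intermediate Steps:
w = -8 (w = -4*2 = -8)
G = 2 (G = 3 - 1/((-11 - 1*58) + 70) = 3 - 1/((-11 - 58) + 70) = 3 - 1/(-69 + 70) = 3 - 1/1 = 3 - 1*1 = 3 - 1 = 2)
x = -8/103 ≈ -0.077670
x*H(6) + G = -8/103*6 + 2 = -48/103 + 2 = 158/103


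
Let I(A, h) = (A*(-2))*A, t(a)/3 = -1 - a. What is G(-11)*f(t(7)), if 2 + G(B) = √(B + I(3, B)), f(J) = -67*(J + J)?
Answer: -6432 + 3216*I*√29 ≈ -6432.0 + 17319.0*I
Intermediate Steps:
t(a) = -3 - 3*a (t(a) = 3*(-1 - a) = -3 - 3*a)
I(A, h) = -2*A² (I(A, h) = (-2*A)*A = -2*A²)
f(J) = -134*J
G(B) = -2 + √(-18 + B) (G(B) = -2 + √(B - 2*3²) = -2 + √(B - 2*9) = -2 + √(B - 18) = -2 + √(-18 + B))
G(-11)*f(t(7)) = (-2 + √(-18 - 11))*(-134*(-3 - 3*7)) = (-2 + √(-29))*(-134*(-3 - 21)) = (-2 + I*√29)*(-134*(-24)) = (-2 + I*√29)*3216 = -6432 + 3216*I*√29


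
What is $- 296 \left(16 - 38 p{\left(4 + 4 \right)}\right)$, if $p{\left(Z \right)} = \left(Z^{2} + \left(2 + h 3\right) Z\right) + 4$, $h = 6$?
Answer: $2559808$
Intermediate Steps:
$p{\left(Z \right)} = 4 + Z^{2} + 20 Z$ ($p{\left(Z \right)} = \left(Z^{2} + \left(2 + 6 \cdot 3\right) Z\right) + 4 = \left(Z^{2} + \left(2 + 18\right) Z\right) + 4 = \left(Z^{2} + 20 Z\right) + 4 = 4 + Z^{2} + 20 Z$)
$- 296 \left(16 - 38 p{\left(4 + 4 \right)}\right) = - 296 \left(16 - 38 \left(4 + \left(4 + 4\right)^{2} + 20 \left(4 + 4\right)\right)\right) = - 296 \left(16 - 38 \left(4 + 8^{2} + 20 \cdot 8\right)\right) = - 296 \left(16 - 38 \left(4 + 64 + 160\right)\right) = - 296 \left(16 - 8664\right) = \left(-296\right) \left(-8648\right) = 2559808$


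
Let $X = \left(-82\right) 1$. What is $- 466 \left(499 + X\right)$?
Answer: $-194322$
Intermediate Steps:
$X = -82$
$- 466 \left(499 + X\right) = - 466 \left(499 - 82\right) = \left(-466\right) 417 = -194322$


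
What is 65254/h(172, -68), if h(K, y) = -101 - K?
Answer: -9322/39 ≈ -239.03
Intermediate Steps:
65254/h(172, -68) = 65254/(-101 - 1*172) = 65254/(-101 - 172) = 65254/(-273) = 65254*(-1/273) = -9322/39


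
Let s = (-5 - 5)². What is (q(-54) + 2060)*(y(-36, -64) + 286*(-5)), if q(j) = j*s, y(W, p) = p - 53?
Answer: 5166980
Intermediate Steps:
s = 100 (s = (-10)² = 100)
y(W, p) = -53 + p
q(j) = 100*j (q(j) = j*100 = 100*j)
(q(-54) + 2060)*(y(-36, -64) + 286*(-5)) = (100*(-54) + 2060)*((-53 - 64) + 286*(-5)) = (-5400 + 2060)*(-117 - 1430) = -3340*(-1547) = 5166980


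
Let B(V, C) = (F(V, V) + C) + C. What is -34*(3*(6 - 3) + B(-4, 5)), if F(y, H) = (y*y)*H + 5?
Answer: 1360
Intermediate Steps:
F(y, H) = 5 + H*y² (F(y, H) = y²*H + 5 = H*y² + 5 = 5 + H*y²)
B(V, C) = 5 + V³ + 2*C (B(V, C) = ((5 + V*V²) + C) + C = ((5 + V³) + C) + C = (5 + C + V³) + C = 5 + V³ + 2*C)
-34*(3*(6 - 3) + B(-4, 5)) = -34*(3*(6 - 3) + (5 + (-4)³ + 2*5)) = -34*(3*3 + (5 - 64 + 10)) = -34*(9 - 49) = -34*(-40) = 1360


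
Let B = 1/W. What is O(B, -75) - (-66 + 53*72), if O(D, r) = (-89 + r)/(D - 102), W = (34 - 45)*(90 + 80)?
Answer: -714972070/190741 ≈ -3748.4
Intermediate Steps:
W = -1870 (W = -11*170 = -1870)
B = -1/1870 (B = 1/(-1870) = -1/1870 ≈ -0.00053476)
O(D, r) = (-89 + r)/(-102 + D)
O(B, -75) - (-66 + 53*72) = (-89 - 75)/(-102 - 1/1870) - (-66 + 53*72) = -164/(-190741/1870) - (-66 + 3816) = -1870/190741*(-164) - 1*3750 = 306680/190741 - 3750 = -714972070/190741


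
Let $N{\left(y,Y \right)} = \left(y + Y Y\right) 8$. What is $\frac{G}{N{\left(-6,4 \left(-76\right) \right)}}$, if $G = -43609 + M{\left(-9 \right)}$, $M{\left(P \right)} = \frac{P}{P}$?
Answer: $- \frac{5451}{92410} \approx -0.058987$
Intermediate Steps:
$M{\left(P \right)} = 1$
$G = -43608$ ($G = -43609 + 1 = -43608$)
$N{\left(y,Y \right)} = 8 y + 8 Y^{2}$ ($N{\left(y,Y \right)} = \left(y + Y^{2}\right) 8 = 8 y + 8 Y^{2}$)
$\frac{G}{N{\left(-6,4 \left(-76\right) \right)}} = - \frac{43608}{8 \left(-6\right) + 8 \left(4 \left(-76\right)\right)^{2}} = - \frac{43608}{-48 + 8 \left(-304\right)^{2}} = - \frac{43608}{-48 + 8 \cdot 92416} = - \frac{43608}{-48 + 739328} = - \frac{43608}{739280} = \left(-43608\right) \frac{1}{739280} = - \frac{5451}{92410}$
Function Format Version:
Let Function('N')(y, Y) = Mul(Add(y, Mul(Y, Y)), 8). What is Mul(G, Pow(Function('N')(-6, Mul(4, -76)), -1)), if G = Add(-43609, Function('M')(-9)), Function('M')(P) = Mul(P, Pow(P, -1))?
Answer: Rational(-5451, 92410) ≈ -0.058987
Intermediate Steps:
Function('M')(P) = 1
G = -43608 (G = Add(-43609, 1) = -43608)
Function('N')(y, Y) = Add(Mul(8, y), Mul(8, Pow(Y, 2))) (Function('N')(y, Y) = Mul(Add(y, Pow(Y, 2)), 8) = Add(Mul(8, y), Mul(8, Pow(Y, 2))))
Mul(G, Pow(Function('N')(-6, Mul(4, -76)), -1)) = Mul(-43608, Pow(Add(Mul(8, -6), Mul(8, Pow(Mul(4, -76), 2))), -1)) = Mul(-43608, Pow(Add(-48, Mul(8, Pow(-304, 2))), -1)) = Mul(-43608, Pow(Add(-48, Mul(8, 92416)), -1)) = Mul(-43608, Pow(Add(-48, 739328), -1)) = Mul(-43608, Pow(739280, -1)) = Mul(-43608, Rational(1, 739280)) = Rational(-5451, 92410)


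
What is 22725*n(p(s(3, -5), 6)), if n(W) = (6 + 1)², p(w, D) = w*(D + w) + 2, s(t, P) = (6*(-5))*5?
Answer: 1113525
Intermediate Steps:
s(t, P) = -150 (s(t, P) = -30*5 = -150)
p(w, D) = 2 + w*(D + w)
n(W) = 49 (n(W) = 7² = 49)
22725*n(p(s(3, -5), 6)) = 22725*49 = 1113525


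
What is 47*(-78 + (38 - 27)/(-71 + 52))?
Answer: -70171/19 ≈ -3693.2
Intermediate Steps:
47*(-78 + (38 - 27)/(-71 + 52)) = 47*(-78 + 11/(-19)) = 47*(-78 + 11*(-1/19)) = 47*(-78 - 11/19) = 47*(-1493/19) = -70171/19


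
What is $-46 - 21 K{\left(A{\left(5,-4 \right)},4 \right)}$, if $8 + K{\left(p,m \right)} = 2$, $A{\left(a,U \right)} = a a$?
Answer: $80$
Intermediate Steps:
$A{\left(a,U \right)} = a^{2}$
$K{\left(p,m \right)} = -6$ ($K{\left(p,m \right)} = -8 + 2 = -6$)
$-46 - 21 K{\left(A{\left(5,-4 \right)},4 \right)} = -46 - -126 = -46 + 126 = 80$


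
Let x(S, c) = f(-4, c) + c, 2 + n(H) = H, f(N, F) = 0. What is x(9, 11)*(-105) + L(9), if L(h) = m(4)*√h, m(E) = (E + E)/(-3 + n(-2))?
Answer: -8109/7 ≈ -1158.4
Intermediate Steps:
n(H) = -2 + H
m(E) = -2*E/7 (m(E) = (E + E)/(-3 + (-2 - 2)) = (2*E)/(-3 - 4) = (2*E)/(-7) = (2*E)*(-⅐) = -2*E/7)
x(S, c) = c (x(S, c) = 0 + c = c)
L(h) = -8*√h/7 (L(h) = (-2/7*4)*√h = -8*√h/7)
x(9, 11)*(-105) + L(9) = 11*(-105) - 8*√9/7 = -1155 - 8/7*3 = -1155 - 24/7 = -8109/7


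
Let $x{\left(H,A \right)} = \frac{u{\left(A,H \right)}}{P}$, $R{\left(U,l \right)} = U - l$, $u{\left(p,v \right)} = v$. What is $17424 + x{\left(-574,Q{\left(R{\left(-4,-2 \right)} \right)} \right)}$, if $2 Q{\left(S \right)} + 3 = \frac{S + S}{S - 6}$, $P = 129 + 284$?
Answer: $\frac{1027934}{59} \approx 17423.0$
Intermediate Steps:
$P = 413$
$Q{\left(S \right)} = - \frac{3}{2} + \frac{S}{-6 + S}$ ($Q{\left(S \right)} = - \frac{3}{2} + \frac{\left(S + S\right) \frac{1}{S - 6}}{2} = - \frac{3}{2} + \frac{2 S \frac{1}{-6 + S}}{2} = - \frac{3}{2} + \frac{S}{-6 + S}$)
$x{\left(H,A \right)} = \frac{H}{413}$
$17424 + x{\left(-574,Q{\left(R{\left(-4,-2 \right)} \right)} \right)} = 17424 + \frac{1}{413} \left(-574\right) = 17424 - \frac{82}{59} = \frac{1027934}{59}$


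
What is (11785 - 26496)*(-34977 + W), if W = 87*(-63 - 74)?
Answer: 689887056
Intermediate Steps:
W = -11919 (W = 87*(-137) = -11919)
(11785 - 26496)*(-34977 + W) = (11785 - 26496)*(-34977 - 11919) = -14711*(-46896) = 689887056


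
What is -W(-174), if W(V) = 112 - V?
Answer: -286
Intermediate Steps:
-W(-174) = -(112 - 1*(-174)) = -(112 + 174) = -1*286 = -286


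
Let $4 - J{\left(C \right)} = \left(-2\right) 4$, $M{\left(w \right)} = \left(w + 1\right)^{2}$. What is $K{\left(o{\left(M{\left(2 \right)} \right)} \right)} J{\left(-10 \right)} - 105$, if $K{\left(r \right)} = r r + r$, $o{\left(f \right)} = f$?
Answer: $975$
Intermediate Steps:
$M{\left(w \right)} = \left(1 + w\right)^{2}$
$J{\left(C \right)} = 12$ ($J{\left(C \right)} = 4 - \left(-2\right) 4 = 4 - -8 = 4 + 8 = 12$)
$K{\left(r \right)} = r + r^{2}$ ($K{\left(r \right)} = r^{2} + r = r + r^{2}$)
$K{\left(o{\left(M{\left(2 \right)} \right)} \right)} J{\left(-10 \right)} - 105 = \left(1 + 2\right)^{2} \left(1 + \left(1 + 2\right)^{2}\right) 12 - 105 = 3^{2} \left(1 + 3^{2}\right) 12 - 105 = 9 \left(1 + 9\right) 12 - 105 = 9 \cdot 10 \cdot 12 - 105 = 90 \cdot 12 - 105 = 1080 - 105 = 975$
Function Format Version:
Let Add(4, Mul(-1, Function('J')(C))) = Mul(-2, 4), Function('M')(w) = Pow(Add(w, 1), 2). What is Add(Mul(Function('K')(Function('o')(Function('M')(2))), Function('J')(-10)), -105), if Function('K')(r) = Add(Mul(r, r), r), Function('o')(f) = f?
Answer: 975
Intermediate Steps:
Function('M')(w) = Pow(Add(1, w), 2)
Function('J')(C) = 12 (Function('J')(C) = Add(4, Mul(-1, Mul(-2, 4))) = Add(4, Mul(-1, -8)) = Add(4, 8) = 12)
Function('K')(r) = Add(r, Pow(r, 2)) (Function('K')(r) = Add(Pow(r, 2), r) = Add(r, Pow(r, 2)))
Add(Mul(Function('K')(Function('o')(Function('M')(2))), Function('J')(-10)), -105) = Add(Mul(Mul(Pow(Add(1, 2), 2), Add(1, Pow(Add(1, 2), 2))), 12), -105) = Add(Mul(Mul(Pow(3, 2), Add(1, Pow(3, 2))), 12), -105) = Add(Mul(Mul(9, Add(1, 9)), 12), -105) = Add(Mul(Mul(9, 10), 12), -105) = Add(Mul(90, 12), -105) = Add(1080, -105) = 975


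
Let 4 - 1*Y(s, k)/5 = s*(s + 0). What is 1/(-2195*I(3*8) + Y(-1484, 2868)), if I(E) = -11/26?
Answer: -26/286268615 ≈ -9.0824e-8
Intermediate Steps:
I(E) = -11/26 (I(E) = -11*1/26 = -11/26)
Y(s, k) = 20 - 5*s² (Y(s, k) = 20 - 5*s*(s + 0) = 20 - 5*s*s = 20 - 5*s²)
1/(-2195*I(3*8) + Y(-1484, 2868)) = 1/(-2195*(-11/26) + (20 - 5*(-1484)²)) = 1/(24145/26 + (20 - 5*2202256)) = 1/(24145/26 + (20 - 11011280)) = 1/(24145/26 - 11011260) = 1/(-286268615/26) = -26/286268615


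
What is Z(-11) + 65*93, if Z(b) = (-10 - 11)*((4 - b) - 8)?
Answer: 5898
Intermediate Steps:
Z(b) = 84 + 21*b (Z(b) = -21*(-4 - b) = 84 + 21*b)
Z(-11) + 65*93 = (84 + 21*(-11)) + 65*93 = (84 - 231) + 6045 = -147 + 6045 = 5898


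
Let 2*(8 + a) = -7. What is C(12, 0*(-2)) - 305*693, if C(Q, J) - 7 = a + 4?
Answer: -422731/2 ≈ -2.1137e+5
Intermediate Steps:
a = -23/2 (a = -8 + (1/2)*(-7) = -8 - 7/2 = -23/2 ≈ -11.500)
C(Q, J) = -1/2 (C(Q, J) = 7 + (-23/2 + 4) = 7 - 15/2 = -1/2)
C(12, 0*(-2)) - 305*693 = -1/2 - 305*693 = -1/2 - 211365 = -422731/2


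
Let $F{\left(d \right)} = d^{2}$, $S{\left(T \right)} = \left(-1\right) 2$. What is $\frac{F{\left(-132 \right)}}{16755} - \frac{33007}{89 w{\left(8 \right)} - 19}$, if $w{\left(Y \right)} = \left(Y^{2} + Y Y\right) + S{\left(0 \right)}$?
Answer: $- \frac{23864707}{12504815} \approx -1.9084$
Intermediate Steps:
$S{\left(T \right)} = -2$
$w{\left(Y \right)} = -2 + 2 Y^{2}$ ($w{\left(Y \right)} = \left(Y^{2} + Y Y\right) - 2 = \left(Y^{2} + Y^{2}\right) - 2 = 2 Y^{2} - 2 = -2 + 2 Y^{2}$)
$\frac{F{\left(-132 \right)}}{16755} - \frac{33007}{89 w{\left(8 \right)} - 19} = \frac{\left(-132\right)^{2}}{16755} - \frac{33007}{89 \left(-2 + 2 \cdot 8^{2}\right) - 19} = 17424 \cdot \frac{1}{16755} - \frac{33007}{89 \left(-2 + 2 \cdot 64\right) - 19} = \frac{5808}{5585} - \frac{33007}{89 \left(-2 + 128\right) - 19} = \frac{5808}{5585} - \frac{33007}{89 \cdot 126 - 19} = \frac{5808}{5585} - \frac{33007}{11214 - 19} = \frac{5808}{5585} - \frac{33007}{11195} = - \frac{23864707}{12504815}$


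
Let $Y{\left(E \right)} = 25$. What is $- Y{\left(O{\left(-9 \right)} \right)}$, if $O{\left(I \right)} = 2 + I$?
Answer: $-25$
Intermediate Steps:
$- Y{\left(O{\left(-9 \right)} \right)} = \left(-1\right) 25 = -25$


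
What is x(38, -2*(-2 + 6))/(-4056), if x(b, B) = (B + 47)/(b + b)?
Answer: -1/7904 ≈ -0.00012652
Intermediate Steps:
x(b, B) = (47 + B)/(2*b) (x(b, B) = (47 + B)/((2*b)) = (47 + B)*(1/(2*b)) = (47 + B)/(2*b))
x(38, -2*(-2 + 6))/(-4056) = ((½)*(47 - 2*(-2 + 6))/38)/(-4056) = ((½)*(1/38)*(47 - 2*4))*(-1/4056) = ((½)*(1/38)*(47 - 8))*(-1/4056) = ((½)*(1/38)*39)*(-1/4056) = (39/76)*(-1/4056) = -1/7904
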